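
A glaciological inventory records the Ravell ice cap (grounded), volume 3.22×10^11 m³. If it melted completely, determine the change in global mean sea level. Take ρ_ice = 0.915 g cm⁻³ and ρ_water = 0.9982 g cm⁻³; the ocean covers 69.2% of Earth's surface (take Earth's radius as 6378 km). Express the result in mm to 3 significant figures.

Ravell: 3.22×10^11 m³ × (915/998.2) = 2.952×10^11 m³ of water.
Spread over 3.54×10^14 m² of ocean, Δh = 2.952×10^11 / 3.54×10^14 = 8.34×10^-4 m = 0.834 mm.

≈ 0.834 mm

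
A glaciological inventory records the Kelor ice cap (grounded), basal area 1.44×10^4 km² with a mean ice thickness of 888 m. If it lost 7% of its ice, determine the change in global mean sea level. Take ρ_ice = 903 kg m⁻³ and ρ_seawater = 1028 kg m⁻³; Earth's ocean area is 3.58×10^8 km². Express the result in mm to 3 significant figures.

Kelor: ice volume = 1.44×10^4 km² × 888 m = 1.279×10^4 km³; 0.07 × 1.279×10^4 × (903/1028) = 786.3 km³ of water.
Spread over 3.58×10^14 m² of ocean, Δh = 7.863×10^11 / 3.58×10^14 = 2.20×10^-3 m = 2.20 mm.

≈ 2.20 mm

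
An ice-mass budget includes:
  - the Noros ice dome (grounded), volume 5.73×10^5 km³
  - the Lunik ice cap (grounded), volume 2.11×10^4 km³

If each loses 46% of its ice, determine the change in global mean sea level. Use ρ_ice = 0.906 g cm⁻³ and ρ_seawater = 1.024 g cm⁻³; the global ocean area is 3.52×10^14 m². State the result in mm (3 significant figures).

≈ 687 mm

Noros: 0.46 × 5.73×10^5 km³ × (906/1024) = 2.332×10^5 km³ of water.
Lunik: 0.46 × 2.11×10^4 km³ × (906/1024) = 8588 km³ of water.
Total added water ≈ 2.418×10^14 m³ over 3.52×10^14 m² → Δh = 0.687 m = 687 mm.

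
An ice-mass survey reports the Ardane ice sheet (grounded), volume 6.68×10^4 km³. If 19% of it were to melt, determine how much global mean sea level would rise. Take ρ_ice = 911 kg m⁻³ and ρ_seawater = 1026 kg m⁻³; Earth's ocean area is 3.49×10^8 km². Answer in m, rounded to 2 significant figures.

Ardane: 0.19 × 6.68×10^4 km³ × (911/1026) = 1.127×10^4 km³ of water.
Spread over 3.49×10^14 m² of ocean, Δh = 1.127×10^13 / 3.49×10^14 = 0.0323 m.

≈ 0.032 m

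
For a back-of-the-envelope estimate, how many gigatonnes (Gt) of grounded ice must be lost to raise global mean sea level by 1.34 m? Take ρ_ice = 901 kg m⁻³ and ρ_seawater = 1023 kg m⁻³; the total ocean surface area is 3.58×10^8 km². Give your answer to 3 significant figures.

Required water volume = Δh × A = 1.34 m × 3.58×10^14 m² = 4.797×10^14 m³.
ρ_w = 1023 kg m⁻³, so the mass of water = 4.797×10^14 m³ × 1023 kg m⁻³ = 4.908×10^17 kg = 4.91×10^5 Gt (and the same mass of ice, by conservation).

≈ 4.91×10^5 Gt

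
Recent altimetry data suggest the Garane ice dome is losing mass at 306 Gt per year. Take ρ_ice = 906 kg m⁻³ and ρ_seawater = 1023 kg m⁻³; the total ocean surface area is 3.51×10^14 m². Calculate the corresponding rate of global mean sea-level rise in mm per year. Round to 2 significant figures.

ρ_w = 1023 kg m⁻³. Annual water volume added = 306 Gt / ρ_w = 3.060×10^14 kg / 1023 kg m⁻³ = 2.991×10^11 m³.
Δh per year = 2.991×10^11 / 3.51×10^14 = 8.52×10^-4 m = 0.85 mm.

≈ 0.85 mm/yr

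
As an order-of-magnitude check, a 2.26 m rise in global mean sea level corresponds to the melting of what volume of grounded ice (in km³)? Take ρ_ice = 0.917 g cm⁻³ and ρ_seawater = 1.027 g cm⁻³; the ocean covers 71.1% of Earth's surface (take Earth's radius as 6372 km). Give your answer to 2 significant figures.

Required water volume = Δh × A = 2.26 m × 3.63×10^14 m² = 8.199×10^14 m³ = 8.199×10^5 km³.
Ice volume = water volume × ρ_w/ρ_ice = 8.199×10^5 × 1027/917 = 9.2×10^5 km³.

≈ 9.2×10^5 km³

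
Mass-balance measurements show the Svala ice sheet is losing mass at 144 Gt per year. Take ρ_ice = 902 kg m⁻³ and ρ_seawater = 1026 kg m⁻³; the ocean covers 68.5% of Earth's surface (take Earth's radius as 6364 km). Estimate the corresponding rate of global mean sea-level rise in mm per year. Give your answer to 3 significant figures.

≈ 0.403 mm/yr

ρ_w = 1026 kg m⁻³. Annual water volume added = 144 Gt / ρ_w = 1.440×10^14 kg / 1026 kg m⁻³ = 1.404×10^11 m³.
Δh per year = 1.404×10^11 / 3.49×10^14 = 4.03×10^-4 m = 0.403 mm.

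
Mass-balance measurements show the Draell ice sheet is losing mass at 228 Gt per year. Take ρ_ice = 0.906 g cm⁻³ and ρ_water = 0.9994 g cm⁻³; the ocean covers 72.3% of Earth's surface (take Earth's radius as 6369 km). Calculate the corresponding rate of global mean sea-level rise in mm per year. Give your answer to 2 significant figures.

≈ 0.62 mm/yr

ρ_w = 0.9994 g cm⁻³ = 999.4 kg m⁻³. Annual water volume added = 228 Gt / ρ_w = 2.280×10^14 kg / 999.4 kg m⁻³ = 2.281×10^11 m³.
Δh per year = 2.281×10^11 / 3.69×10^14 = 6.19×10^-4 m = 0.62 mm.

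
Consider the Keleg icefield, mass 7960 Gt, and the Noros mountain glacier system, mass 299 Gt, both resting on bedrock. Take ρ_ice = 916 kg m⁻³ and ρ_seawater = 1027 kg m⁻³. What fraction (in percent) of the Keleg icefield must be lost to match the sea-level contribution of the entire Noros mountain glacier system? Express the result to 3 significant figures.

Equal sea-level rise means equal mass of meltwater, i.e. equal mass of ice lost.
Ice mass of Noros: 2.990×10^14 kg; ice mass of Keleg: 7.960×10^15 kg.
Fraction required = 2.990×10^14 / 7.960×10^15 = 0.0376 → 3.76 %.

≈ 3.76 %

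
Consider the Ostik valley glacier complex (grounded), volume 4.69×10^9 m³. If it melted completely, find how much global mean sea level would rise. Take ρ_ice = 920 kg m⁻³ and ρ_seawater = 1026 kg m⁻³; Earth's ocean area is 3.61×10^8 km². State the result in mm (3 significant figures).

Ostik: 4.69×10^9 m³ × (920/1026) = 4.205×10^9 m³ of water.
Spread over 3.61×10^14 m² of ocean, Δh = 4.205×10^9 / 3.61×10^14 = 1.16×10^-5 m = 0.0116 mm.

≈ 0.0116 mm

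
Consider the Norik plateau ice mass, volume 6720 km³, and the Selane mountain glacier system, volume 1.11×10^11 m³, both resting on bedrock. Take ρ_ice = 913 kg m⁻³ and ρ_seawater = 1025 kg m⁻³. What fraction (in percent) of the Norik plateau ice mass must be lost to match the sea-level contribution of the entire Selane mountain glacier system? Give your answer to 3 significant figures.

Equal sea-level rise means equal mass of meltwater, i.e. equal mass of ice lost.
Ice mass of Selane: 1.013×10^14 kg; ice mass of Norik: 6.135×10^15 kg.
Fraction required = 1.013×10^14 / 6.135×10^15 = 0.0165 → 1.65 %.

≈ 1.65 %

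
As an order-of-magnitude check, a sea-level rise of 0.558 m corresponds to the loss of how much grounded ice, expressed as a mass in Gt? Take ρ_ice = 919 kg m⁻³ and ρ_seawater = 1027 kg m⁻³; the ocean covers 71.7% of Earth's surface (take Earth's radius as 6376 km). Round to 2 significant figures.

Required water volume = Δh × A = 0.558 m × 3.66×10^14 m² = 2.044×10^14 m³.
ρ_w = 1027 kg m⁻³, so the mass of water = 2.044×10^14 m³ × 1027 kg m⁻³ = 2.099×10^17 kg = 2.1×10^5 Gt (and the same mass of ice, by conservation).

≈ 2.1×10^5 Gt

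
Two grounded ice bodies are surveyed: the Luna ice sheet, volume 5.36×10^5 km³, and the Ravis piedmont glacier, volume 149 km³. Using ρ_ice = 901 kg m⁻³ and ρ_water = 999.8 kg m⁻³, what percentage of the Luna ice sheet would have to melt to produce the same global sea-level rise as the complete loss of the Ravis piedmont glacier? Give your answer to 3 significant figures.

≈ 0.0278 %

Equal sea-level rise means equal mass of meltwater, i.e. equal mass of ice lost.
Ice mass of Ravis: 1.342×10^14 kg; ice mass of Luna: 4.829×10^17 kg.
Fraction required = 1.342×10^14 / 4.829×10^17 = 2.78×10^-4 → 0.0278 %.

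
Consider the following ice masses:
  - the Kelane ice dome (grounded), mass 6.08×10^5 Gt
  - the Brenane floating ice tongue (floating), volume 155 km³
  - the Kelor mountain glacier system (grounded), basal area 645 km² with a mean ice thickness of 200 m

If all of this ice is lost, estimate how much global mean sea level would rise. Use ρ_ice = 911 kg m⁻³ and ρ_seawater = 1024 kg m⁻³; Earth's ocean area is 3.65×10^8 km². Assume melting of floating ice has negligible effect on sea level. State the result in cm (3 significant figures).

Kelane: 6.08×10^5 Gt = 6.080×10^17 kg; dividing by ρ_w = 1024 kg m⁻³ gives 5.938×10^14 m³ of water.
The Brenane floating ice tongue is floating and already displaces its own weight of water, so its melt adds essentially nothing to sea level.
Kelor: ice volume = 645 km² × 200 m = 129.0 km³; 129.0 × (911/1024) = 114.8 km³ of water.
Total added water ≈ 5.939×10^14 m³ over 3.65×10^14 m² → Δh = 1.63 m = 163 cm.

≈ 163 cm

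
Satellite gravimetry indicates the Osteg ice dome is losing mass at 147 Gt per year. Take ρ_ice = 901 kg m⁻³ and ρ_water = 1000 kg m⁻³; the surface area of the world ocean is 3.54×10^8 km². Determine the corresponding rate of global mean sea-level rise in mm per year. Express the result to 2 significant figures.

≈ 0.42 mm/yr

ρ_w = 1000 kg m⁻³. Annual water volume added = 147 Gt / ρ_w = 1.470×10^14 kg / 1000 kg m⁻³ = 1.470×10^11 m³.
Δh per year = 1.470×10^11 / 3.54×10^14 = 4.15×10^-4 m = 0.42 mm.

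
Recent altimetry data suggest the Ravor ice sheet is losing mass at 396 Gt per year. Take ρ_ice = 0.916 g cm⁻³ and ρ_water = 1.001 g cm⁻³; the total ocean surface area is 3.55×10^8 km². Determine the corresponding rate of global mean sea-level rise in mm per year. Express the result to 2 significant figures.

≈ 1.1 mm/yr

ρ_w = 1.001 g cm⁻³ = 1001 kg m⁻³. Annual water volume added = 396 Gt / ρ_w = 3.960×10^14 kg / 1001 kg m⁻³ = 3.956×10^11 m³.
Δh per year = 3.956×10^11 / 3.55×10^14 = 1.11×10^-3 m = 1.1 mm.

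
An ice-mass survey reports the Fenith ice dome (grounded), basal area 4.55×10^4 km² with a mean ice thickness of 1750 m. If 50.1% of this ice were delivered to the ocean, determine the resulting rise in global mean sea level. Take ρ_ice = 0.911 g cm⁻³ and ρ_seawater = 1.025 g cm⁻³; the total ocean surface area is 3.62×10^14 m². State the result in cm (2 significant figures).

Fenith: ice volume = 4.55×10^4 km² × 1750 m = 7.962×10^4 km³; 0.501 × 7.962×10^4 × (911/1025) = 3.546×10^4 km³ of water.
Spread over 3.62×10^14 m² of ocean, Δh = 3.546×10^13 / 3.62×10^14 = 0.0979 m = 9.8 cm.

≈ 9.8 cm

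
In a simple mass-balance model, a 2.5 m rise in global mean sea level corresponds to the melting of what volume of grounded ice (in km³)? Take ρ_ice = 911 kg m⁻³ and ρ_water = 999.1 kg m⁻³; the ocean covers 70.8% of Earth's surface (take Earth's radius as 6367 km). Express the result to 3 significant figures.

≈ 9.89×10^5 km³

Required water volume = Δh × A = 2.5 m × 3.61×10^14 m² = 9.017×10^14 m³ = 9.017×10^5 km³.
Ice volume = water volume × ρ_w/ρ_ice = 9.017×10^5 × 999.1/911 = 9.89×10^5 km³.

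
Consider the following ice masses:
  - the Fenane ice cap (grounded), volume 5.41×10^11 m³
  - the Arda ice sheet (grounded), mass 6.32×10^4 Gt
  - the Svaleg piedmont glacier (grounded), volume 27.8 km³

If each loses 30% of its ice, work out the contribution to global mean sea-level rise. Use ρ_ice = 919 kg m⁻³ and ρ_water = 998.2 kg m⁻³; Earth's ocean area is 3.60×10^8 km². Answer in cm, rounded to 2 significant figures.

≈ 5.3 cm

Fenane: 0.3 × 5.41×10^11 m³ × (919/998.2) = 1.494×10^11 m³ of water.
Arda: 0.3 × 6.32×10^4 Gt = 1.896×10^16 kg; dividing by ρ_w = 998.2 kg m⁻³ gives 1.899×10^13 m³ of water.
Svaleg: 0.3 × 27.8 km³ × (919/998.2) = 7.678 km³ of water.
Total added water ≈ 1.915×10^13 m³ over 3.60×10^14 m² → Δh = 0.0532 m = 5.3 cm.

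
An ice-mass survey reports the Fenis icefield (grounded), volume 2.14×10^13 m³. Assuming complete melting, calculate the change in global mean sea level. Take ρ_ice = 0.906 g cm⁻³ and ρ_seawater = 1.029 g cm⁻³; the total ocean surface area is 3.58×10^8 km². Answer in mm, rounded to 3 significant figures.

≈ 52.6 mm

Fenis: 2.14×10^13 m³ × (906/1029) = 1.884×10^13 m³ of water.
Spread over 3.58×10^14 m² of ocean, Δh = 1.884×10^13 / 3.58×10^14 = 0.0526 m = 52.6 mm.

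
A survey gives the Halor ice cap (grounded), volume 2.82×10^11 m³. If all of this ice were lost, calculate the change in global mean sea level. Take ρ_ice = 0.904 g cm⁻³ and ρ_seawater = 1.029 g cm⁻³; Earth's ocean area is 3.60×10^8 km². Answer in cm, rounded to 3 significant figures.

Halor: 2.82×10^11 m³ × (904/1029) = 2.477×10^11 m³ of water.
Spread over 3.60×10^14 m² of ocean, Δh = 2.477×10^11 / 3.60×10^14 = 6.88×10^-4 m = 0.0688 cm.

≈ 0.0688 cm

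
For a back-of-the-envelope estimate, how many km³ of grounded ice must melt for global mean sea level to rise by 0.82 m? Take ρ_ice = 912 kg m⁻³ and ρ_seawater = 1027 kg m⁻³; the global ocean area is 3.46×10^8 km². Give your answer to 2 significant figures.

Required water volume = Δh × A = 0.82 m × 3.46×10^14 m² = 2.837×10^14 m³ = 2.837×10^5 km³.
Ice volume = water volume × ρ_w/ρ_ice = 2.837×10^5 × 1027/912 = 3.2×10^5 km³.

≈ 3.2×10^5 km³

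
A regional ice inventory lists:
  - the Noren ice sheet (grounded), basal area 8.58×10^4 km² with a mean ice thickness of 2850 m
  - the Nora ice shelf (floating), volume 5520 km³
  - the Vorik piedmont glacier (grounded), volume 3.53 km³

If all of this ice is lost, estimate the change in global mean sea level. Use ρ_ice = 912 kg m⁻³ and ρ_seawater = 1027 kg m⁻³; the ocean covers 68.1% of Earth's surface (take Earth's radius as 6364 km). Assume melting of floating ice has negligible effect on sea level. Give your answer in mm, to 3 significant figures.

≈ 627 mm

Noren: ice volume = 8.58×10^4 km² × 2850 m = 2.445×10^5 km³; 2.445×10^5 × (912/1027) = 2.171×10^5 km³ of water.
The Nora ice shelf is floating and already displaces its own weight of water, so its melt adds essentially nothing to sea level.
Vorik: 3.53 km³ × (912/1027) = 3.135 km³ of water.
Total added water ≈ 2.172×10^14 m³ over 3.47×10^14 m² → Δh = 0.627 m = 627 mm.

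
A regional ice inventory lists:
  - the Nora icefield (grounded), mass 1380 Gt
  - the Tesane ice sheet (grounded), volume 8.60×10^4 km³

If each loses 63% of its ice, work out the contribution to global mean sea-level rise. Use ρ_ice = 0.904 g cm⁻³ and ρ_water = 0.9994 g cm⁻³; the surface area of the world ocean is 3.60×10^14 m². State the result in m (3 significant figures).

≈ 0.139 m

Nora: 0.63 × 1380 Gt = 8.694×10^14 kg; dividing by ρ_w = 0.9994 g cm⁻³ = 999.4 kg m⁻³ gives 8.699×10^11 m³ of water.
Tesane: 0.63 × 8.60×10^4 km³ × (904/999.4) = 4.901×10^4 km³ of water.
Total added water ≈ 4.988×10^13 m³ over 3.60×10^14 m² → Δh = 0.139 m.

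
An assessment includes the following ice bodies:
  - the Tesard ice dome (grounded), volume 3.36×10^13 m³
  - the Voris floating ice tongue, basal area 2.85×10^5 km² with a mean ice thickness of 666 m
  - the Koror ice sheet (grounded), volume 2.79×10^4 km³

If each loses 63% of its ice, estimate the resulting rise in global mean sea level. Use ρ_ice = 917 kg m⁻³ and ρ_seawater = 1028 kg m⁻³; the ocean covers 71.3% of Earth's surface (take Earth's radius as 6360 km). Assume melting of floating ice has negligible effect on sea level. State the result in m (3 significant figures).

Tesard: 0.63 × 3.36×10^13 m³ × (917/1028) = 1.888×10^13 m³ of water.
The Voris floating ice tongue is floating and already displaces its own weight of water, so its melt adds essentially nothing to sea level.
Koror: 0.63 × 2.79×10^4 km³ × (917/1028) = 1.568×10^4 km³ of water.
Total added water ≈ 3.456×10^13 m³ over 3.62×10^14 m² → Δh = 0.0954 m.

≈ 0.0954 m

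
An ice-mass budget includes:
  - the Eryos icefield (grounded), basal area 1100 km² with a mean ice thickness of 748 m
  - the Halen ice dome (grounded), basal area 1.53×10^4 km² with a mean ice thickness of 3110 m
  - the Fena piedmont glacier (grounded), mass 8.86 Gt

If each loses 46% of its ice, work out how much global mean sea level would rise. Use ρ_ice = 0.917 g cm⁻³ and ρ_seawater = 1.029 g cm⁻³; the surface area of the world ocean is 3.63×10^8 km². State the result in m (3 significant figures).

Eryos: ice volume = 1100 km² × 748 m = 822.8 km³; 0.46 × 822.8 × (917/1029) = 337.3 km³ of water.
Halen: ice volume = 1.53×10^4 km² × 3110 m = 4.758×10^4 km³; 0.46 × 4.758×10^4 × (917/1029) = 1.951×10^4 km³ of water.
Fena: 0.46 × 8.86 Gt = 4.076×10^12 kg; dividing by ρ_w = 1.029 g cm⁻³ = 1029 kg m⁻³ gives 3.961×10^9 m³ of water.
Total added water ≈ 1.985×10^13 m³ over 3.63×10^14 m² → Δh = 0.0547 m.

≈ 0.0547 m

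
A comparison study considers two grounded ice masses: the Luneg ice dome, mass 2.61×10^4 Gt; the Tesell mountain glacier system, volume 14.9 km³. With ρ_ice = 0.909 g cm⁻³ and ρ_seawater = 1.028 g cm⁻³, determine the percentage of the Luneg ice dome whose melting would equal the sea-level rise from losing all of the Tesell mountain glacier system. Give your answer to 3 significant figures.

Equal sea-level rise means equal mass of meltwater, i.e. equal mass of ice lost.
Ice mass of Tesell: 1.354×10^13 kg; ice mass of Luneg: 2.610×10^16 kg.
Fraction required = 1.354×10^13 / 2.610×10^16 = 5.19×10^-4 → 0.0519 %.

≈ 0.0519 %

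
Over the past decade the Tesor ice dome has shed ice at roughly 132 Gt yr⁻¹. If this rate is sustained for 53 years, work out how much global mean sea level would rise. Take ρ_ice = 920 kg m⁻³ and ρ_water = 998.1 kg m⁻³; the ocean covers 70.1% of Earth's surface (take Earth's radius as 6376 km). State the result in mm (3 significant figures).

Total mass lost = 132 Gt/yr × 53 yr = 6996 Gt = 6.996×10^15 kg.
ρ_w = 998.1 kg m⁻³, so water volume = 6.996×10^15 / 998.1 = 7.009×10^12 m³.
Δh = 7.009×10^12 / 3.58×10^14 = 0.0196 m = 19.6 mm.

≈ 19.6 mm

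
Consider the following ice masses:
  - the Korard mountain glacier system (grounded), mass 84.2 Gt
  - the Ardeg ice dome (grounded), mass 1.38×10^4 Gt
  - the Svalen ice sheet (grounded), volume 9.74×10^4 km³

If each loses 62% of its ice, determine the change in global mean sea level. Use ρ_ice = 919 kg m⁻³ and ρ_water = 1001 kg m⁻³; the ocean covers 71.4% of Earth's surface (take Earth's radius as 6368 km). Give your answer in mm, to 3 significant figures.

Korard: 0.62 × 84.2 Gt = 5.220×10^13 kg; dividing by ρ_w = 1001 kg m⁻³ gives 5.215×10^10 m³ of water.
Ardeg: 0.62 × 1.38×10^4 Gt = 8.556×10^15 kg; dividing by ρ_w = 1001 kg m⁻³ gives 8.547×10^12 m³ of water.
Svalen: 0.62 × 9.74×10^4 km³ × (919/1001) = 5.544×10^4 km³ of water.
Total added water ≈ 6.404×10^13 m³ over 3.64×10^14 m² → Δh = 0.176 m = 176 mm.

≈ 176 mm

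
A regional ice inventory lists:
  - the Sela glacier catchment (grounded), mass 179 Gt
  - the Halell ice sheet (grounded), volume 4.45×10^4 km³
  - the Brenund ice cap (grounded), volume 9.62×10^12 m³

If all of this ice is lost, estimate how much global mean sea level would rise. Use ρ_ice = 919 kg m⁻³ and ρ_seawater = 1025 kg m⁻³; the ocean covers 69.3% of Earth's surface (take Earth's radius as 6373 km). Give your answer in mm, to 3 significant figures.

Sela: 179 Gt = 1.790×10^14 kg; dividing by ρ_w = 1025 kg m⁻³ gives 1.746×10^11 m³ of water.
Halell: 4.45×10^4 km³ × (919/1025) = 3.990×10^4 km³ of water.
Brenund: 9.62×10^12 m³ × (919/1025) = 8.625×10^12 m³ of water.
Total added water ≈ 4.870×10^13 m³ over 3.54×10^14 m² → Δh = 0.138 m = 138 mm.

≈ 138 mm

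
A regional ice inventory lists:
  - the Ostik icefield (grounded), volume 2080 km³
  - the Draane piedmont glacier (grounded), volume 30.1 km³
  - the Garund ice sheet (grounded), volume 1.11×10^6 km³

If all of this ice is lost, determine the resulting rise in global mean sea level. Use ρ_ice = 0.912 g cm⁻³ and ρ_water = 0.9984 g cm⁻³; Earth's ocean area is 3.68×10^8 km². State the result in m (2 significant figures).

≈ 2.8 m

Ostik: 2080 km³ × (912/998.4) = 1900 km³ of water.
Draane: 30.1 km³ × (912/998.4) = 27.50 km³ of water.
Garund: 1.11×10^6 km³ × (912/998.4) = 1.014×10^6 km³ of water.
Total added water ≈ 1.016×10^15 m³ over 3.68×10^14 m² → Δh = 2.76 m.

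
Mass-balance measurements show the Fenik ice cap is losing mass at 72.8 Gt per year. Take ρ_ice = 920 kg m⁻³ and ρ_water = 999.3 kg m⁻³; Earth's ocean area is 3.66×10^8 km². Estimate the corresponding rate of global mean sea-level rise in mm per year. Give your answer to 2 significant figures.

ρ_w = 999.3 kg m⁻³. Annual water volume added = 72.8 Gt / ρ_w = 7.280×10^13 kg / 999.3 kg m⁻³ = 7.285×10^10 m³.
Δh per year = 7.285×10^10 / 3.66×10^14 = 1.99×10^-4 m = 0.20 mm.

≈ 0.20 mm/yr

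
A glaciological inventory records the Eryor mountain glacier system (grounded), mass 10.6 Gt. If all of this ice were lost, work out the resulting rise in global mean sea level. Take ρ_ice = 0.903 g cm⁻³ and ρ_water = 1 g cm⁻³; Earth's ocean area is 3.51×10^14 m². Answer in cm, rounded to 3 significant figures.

≈ 3.02×10^-3 cm

Eryor: 10.6 Gt = 1.060×10^13 kg; dividing by ρ_w = 1 g cm⁻³ = 1000 kg m⁻³ gives 1.060×10^10 m³ of water.
Spread over 3.51×10^14 m² of ocean, Δh = 1.060×10^10 / 3.51×10^14 = 3.02×10^-5 m = 3.02×10^-3 cm.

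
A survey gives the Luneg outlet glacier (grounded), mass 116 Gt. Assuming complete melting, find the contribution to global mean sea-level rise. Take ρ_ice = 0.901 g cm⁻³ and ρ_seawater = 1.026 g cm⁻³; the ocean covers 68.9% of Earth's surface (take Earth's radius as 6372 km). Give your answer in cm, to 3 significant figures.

Luneg: 116 Gt = 1.160×10^14 kg; dividing by ρ_w = 1.026 g cm⁻³ = 1026 kg m⁻³ gives 1.131×10^11 m³ of water.
Spread over 3.52×10^14 m² of ocean, Δh = 1.131×10^11 / 3.52×10^14 = 3.22×10^-4 m = 0.0322 cm.

≈ 0.0322 cm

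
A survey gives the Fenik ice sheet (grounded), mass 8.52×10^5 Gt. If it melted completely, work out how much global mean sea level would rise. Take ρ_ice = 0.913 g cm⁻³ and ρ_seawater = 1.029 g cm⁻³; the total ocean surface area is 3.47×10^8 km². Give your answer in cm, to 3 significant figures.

Fenik: 8.52×10^5 Gt = 8.520×10^17 kg; dividing by ρ_w = 1.029 g cm⁻³ = 1029 kg m⁻³ gives 8.280×10^14 m³ of water.
Spread over 3.47×10^14 m² of ocean, Δh = 8.280×10^14 / 3.47×10^14 = 2.39 m = 239 cm.

≈ 239 cm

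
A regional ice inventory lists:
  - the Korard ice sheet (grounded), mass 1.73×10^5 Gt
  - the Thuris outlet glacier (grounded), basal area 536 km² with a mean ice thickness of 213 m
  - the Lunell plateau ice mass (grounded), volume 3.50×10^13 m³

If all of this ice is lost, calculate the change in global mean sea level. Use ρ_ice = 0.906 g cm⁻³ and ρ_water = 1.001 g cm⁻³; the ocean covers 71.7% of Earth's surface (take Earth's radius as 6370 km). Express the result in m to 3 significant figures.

≈ 0.560 m

Korard: 1.73×10^5 Gt = 1.730×10^17 kg; dividing by ρ_w = 1.001 g cm⁻³ = 1001 kg m⁻³ gives 1.728×10^14 m³ of water.
Thuris: ice volume = 536 km² × 213 m = 114.2 km³; 114.2 × (906/1001) = 103.3 km³ of water.
Lunell: 3.50×10^13 m³ × (906/1001) = 3.168×10^13 m³ of water.
Total added water ≈ 2.046×10^14 m³ over 3.66×10^14 m² → Δh = 0.560 m.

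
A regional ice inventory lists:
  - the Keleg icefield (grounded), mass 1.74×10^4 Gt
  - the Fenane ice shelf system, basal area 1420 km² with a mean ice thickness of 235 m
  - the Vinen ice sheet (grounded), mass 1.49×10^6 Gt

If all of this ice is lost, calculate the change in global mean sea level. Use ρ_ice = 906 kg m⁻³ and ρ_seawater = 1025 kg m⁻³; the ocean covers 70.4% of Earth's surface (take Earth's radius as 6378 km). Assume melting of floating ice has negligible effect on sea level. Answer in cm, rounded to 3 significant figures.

≈ 409 cm

Keleg: 1.74×10^4 Gt = 1.740×10^16 kg; dividing by ρ_w = 1025 kg m⁻³ gives 1.698×10^13 m³ of water.
The Fenane ice shelf system is floating and already displaces its own weight of water, so its melt adds essentially nothing to sea level.
Vinen: 1.49×10^6 Gt = 1.490×10^18 kg; dividing by ρ_w = 1025 kg m⁻³ gives 1.454×10^15 m³ of water.
Total added water ≈ 1.471×10^15 m³ over 3.60×10^14 m² → Δh = 4.09 m = 409 cm.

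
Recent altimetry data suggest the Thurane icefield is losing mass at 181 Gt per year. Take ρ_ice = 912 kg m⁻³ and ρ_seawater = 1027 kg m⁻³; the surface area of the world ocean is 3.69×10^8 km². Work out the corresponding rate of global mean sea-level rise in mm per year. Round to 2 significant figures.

≈ 0.48 mm/yr

ρ_w = 1027 kg m⁻³. Annual water volume added = 181 Gt / ρ_w = 1.810×10^14 kg / 1027 kg m⁻³ = 1.762×10^11 m³.
Δh per year = 1.762×10^11 / 3.69×10^14 = 4.78×10^-4 m = 0.48 mm.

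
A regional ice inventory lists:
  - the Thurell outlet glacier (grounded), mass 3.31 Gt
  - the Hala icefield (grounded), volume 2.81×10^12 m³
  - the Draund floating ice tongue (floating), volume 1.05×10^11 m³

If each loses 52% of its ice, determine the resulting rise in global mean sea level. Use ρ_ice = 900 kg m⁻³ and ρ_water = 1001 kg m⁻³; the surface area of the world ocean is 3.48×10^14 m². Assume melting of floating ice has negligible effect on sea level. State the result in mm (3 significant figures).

≈ 3.78 mm

Thurell: 0.52 × 3.31 Gt = 1.721×10^12 kg; dividing by ρ_w = 1001 kg m⁻³ gives 1.719×10^9 m³ of water.
Hala: 0.52 × 2.81×10^12 m³ × (900/1001) = 1.314×10^12 m³ of water.
The Draund floating ice tongue is floating and already displaces its own weight of water, so its melt adds essentially nothing to sea level.
Total added water ≈ 1.315×10^12 m³ over 3.48×10^14 m² → Δh = 3.78×10^-3 m = 3.78 mm.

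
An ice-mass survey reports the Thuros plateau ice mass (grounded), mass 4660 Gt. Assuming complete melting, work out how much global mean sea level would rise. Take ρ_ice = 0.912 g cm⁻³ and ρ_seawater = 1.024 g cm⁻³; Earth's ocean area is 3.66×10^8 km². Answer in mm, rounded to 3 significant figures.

≈ 12.4 mm

Thuros: 4660 Gt = 4.660×10^15 kg; dividing by ρ_w = 1.024 g cm⁻³ = 1024 kg m⁻³ gives 4.551×10^12 m³ of water.
Spread over 3.66×10^14 m² of ocean, Δh = 4.551×10^12 / 3.66×10^14 = 0.0124 m = 12.4 mm.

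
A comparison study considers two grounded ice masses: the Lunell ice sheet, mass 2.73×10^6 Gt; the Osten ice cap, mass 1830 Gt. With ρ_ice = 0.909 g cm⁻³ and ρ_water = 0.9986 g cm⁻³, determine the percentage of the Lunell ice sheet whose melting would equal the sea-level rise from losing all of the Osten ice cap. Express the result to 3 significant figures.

≈ 0.0670 %

Equal sea-level rise means equal mass of meltwater, i.e. equal mass of ice lost.
Ice mass of Osten: 1.830×10^15 kg; ice mass of Lunell: 2.730×10^18 kg.
Fraction required = 1.830×10^15 / 2.730×10^18 = 6.70×10^-4 → 0.0670 %.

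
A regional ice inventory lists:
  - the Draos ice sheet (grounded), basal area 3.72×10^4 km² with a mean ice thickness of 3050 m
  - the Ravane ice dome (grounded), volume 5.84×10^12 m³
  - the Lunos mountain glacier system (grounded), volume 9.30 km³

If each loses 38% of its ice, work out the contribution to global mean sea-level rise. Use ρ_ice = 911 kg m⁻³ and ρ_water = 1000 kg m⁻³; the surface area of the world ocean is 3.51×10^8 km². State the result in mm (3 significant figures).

Draos: ice volume = 3.72×10^4 km² × 3050 m = 1.135×10^5 km³; 0.38 × 1.135×10^5 × (911/1000) = 3.928×10^4 km³ of water.
Ravane: 0.38 × 5.84×10^12 m³ × (911/1000) = 2.022×10^12 m³ of water.
Lunos: 0.38 × 9.30 km³ × (911/1000) = 3.219 km³ of water.
Total added water ≈ 4.130×10^13 m³ over 3.51×10^14 m² → Δh = 0.118 m = 118 mm.

≈ 118 mm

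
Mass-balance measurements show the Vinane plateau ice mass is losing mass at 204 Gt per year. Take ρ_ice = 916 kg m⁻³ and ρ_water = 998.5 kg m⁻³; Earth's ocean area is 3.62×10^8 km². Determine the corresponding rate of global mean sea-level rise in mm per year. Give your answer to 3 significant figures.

≈ 0.564 mm/yr

ρ_w = 998.5 kg m⁻³. Annual water volume added = 204 Gt / ρ_w = 2.040×10^14 kg / 998.5 kg m⁻³ = 2.043×10^11 m³.
Δh per year = 2.043×10^11 / 3.62×10^14 = 5.64×10^-4 m = 0.564 mm.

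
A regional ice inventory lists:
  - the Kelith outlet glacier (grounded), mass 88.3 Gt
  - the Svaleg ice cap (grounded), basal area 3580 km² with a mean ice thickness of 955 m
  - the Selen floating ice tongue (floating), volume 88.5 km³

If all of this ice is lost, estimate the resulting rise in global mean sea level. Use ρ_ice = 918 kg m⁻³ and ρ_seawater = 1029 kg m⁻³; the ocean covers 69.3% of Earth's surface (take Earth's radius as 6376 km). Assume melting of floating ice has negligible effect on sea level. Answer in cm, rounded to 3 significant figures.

≈ 0.886 cm

Kelith: 88.3 Gt = 8.830×10^13 kg; dividing by ρ_w = 1029 kg m⁻³ gives 8.581×10^10 m³ of water.
Svaleg: ice volume = 3580 km² × 955 m = 3419 km³; 3419 × (918/1029) = 3050 km³ of water.
The Selen floating ice tongue is floating and already displaces its own weight of water, so its melt adds essentially nothing to sea level.
Total added water ≈ 3.136×10^12 m³ over 3.54×10^14 m² → Δh = 8.86×10^-3 m = 0.886 cm.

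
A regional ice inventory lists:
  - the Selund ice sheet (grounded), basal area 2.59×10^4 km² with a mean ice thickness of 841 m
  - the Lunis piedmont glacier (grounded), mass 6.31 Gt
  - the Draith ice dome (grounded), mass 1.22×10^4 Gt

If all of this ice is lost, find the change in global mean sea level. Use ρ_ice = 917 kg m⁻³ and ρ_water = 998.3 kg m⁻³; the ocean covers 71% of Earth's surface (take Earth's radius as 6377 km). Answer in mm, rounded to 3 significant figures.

≈ 88.8 mm

Selund: ice volume = 2.59×10^4 km² × 841 m = 2.178×10^4 km³; 2.178×10^4 × (917/998.3) = 2.001×10^4 km³ of water.
Lunis: 6.31 Gt = 6.310×10^12 kg; dividing by ρ_w = 998.3 kg m⁻³ gives 6.321×10^9 m³ of water.
Draith: 1.22×10^4 Gt = 1.220×10^16 kg; dividing by ρ_w = 998.3 kg m⁻³ gives 1.222×10^13 m³ of water.
Total added water ≈ 3.224×10^13 m³ over 3.63×10^14 m² → Δh = 0.0888 m = 88.8 mm.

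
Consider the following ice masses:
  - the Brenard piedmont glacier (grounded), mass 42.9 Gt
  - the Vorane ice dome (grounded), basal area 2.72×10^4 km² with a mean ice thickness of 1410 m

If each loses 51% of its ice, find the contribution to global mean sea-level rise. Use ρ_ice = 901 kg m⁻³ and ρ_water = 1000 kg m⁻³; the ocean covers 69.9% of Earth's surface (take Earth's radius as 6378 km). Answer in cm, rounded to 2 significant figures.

≈ 4.9 cm

Brenard: 0.51 × 42.9 Gt = 2.188×10^13 kg; dividing by ρ_w = 1000 kg m⁻³ gives 2.188×10^10 m³ of water.
Vorane: ice volume = 2.72×10^4 km² × 1410 m = 3.835×10^4 km³; 0.51 × 3.835×10^4 × (901/1000) = 1.762×10^4 km³ of water.
Total added water ≈ 1.765×10^13 m³ over 3.57×10^14 m² → Δh = 0.0494 m = 4.9 cm.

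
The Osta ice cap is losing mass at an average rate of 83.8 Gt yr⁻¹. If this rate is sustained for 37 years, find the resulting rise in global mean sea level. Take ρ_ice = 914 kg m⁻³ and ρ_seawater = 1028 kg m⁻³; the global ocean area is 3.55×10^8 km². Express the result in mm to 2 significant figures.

Total mass lost = 83.8 Gt/yr × 37 yr = 3101 Gt = 3.101×10^15 kg.
ρ_w = 1028 kg m⁻³, so water volume = 3.101×10^15 / 1028 = 3.016×10^12 m³.
Δh = 3.016×10^12 / 3.55×10^14 = 8.50×10^-3 m = 8.5 mm.

≈ 8.5 mm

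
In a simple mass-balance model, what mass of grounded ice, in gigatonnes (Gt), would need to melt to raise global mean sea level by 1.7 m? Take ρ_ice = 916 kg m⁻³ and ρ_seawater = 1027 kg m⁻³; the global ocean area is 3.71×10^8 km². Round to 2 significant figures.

Required water volume = Δh × A = 1.7 m × 3.71×10^14 m² = 6.307×10^14 m³.
ρ_w = 1027 kg m⁻³, so the mass of water = 6.307×10^14 m³ × 1027 kg m⁻³ = 6.477×10^17 kg = 6.5×10^5 Gt (and the same mass of ice, by conservation).

≈ 6.5×10^5 Gt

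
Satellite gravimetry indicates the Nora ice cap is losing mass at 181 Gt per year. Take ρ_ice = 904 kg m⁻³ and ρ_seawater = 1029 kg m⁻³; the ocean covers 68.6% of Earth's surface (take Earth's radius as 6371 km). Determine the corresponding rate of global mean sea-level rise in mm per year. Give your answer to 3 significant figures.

≈ 0.503 mm/yr

ρ_w = 1029 kg m⁻³. Annual water volume added = 181 Gt / ρ_w = 1.810×10^14 kg / 1029 kg m⁻³ = 1.759×10^11 m³.
Δh per year = 1.759×10^11 / 3.50×10^14 = 5.03×10^-4 m = 0.503 mm.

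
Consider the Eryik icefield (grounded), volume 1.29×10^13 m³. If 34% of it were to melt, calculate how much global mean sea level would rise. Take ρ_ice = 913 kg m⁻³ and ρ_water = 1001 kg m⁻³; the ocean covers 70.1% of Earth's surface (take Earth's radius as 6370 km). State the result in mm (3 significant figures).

≈ 11.2 mm

Eryik: 0.34 × 1.29×10^13 m³ × (913/1001) = 4.000×10^12 m³ of water.
Spread over 3.57×10^14 m² of ocean, Δh = 4.000×10^12 / 3.57×10^14 = 0.0112 m = 11.2 mm.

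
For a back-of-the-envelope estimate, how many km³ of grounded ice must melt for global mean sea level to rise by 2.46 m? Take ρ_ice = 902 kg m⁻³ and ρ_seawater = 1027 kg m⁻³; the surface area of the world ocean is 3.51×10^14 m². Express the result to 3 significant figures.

≈ 9.83×10^5 km³

Required water volume = Δh × A = 2.46 m × 3.51×10^14 m² = 8.635×10^14 m³ = 8.635×10^5 km³.
Ice volume = water volume × ρ_w/ρ_ice = 8.635×10^5 × 1027/902 = 9.83×10^5 km³.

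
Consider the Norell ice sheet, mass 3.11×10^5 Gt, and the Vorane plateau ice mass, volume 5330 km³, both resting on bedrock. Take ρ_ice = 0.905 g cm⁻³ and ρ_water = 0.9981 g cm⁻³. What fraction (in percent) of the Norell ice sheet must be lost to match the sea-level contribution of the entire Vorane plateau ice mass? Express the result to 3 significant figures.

≈ 1.55 %

Equal sea-level rise means equal mass of meltwater, i.e. equal mass of ice lost.
Ice mass of Vorane: 4.824×10^15 kg; ice mass of Norell: 3.110×10^17 kg.
Fraction required = 4.824×10^15 / 3.110×10^17 = 0.0155 → 1.55 %.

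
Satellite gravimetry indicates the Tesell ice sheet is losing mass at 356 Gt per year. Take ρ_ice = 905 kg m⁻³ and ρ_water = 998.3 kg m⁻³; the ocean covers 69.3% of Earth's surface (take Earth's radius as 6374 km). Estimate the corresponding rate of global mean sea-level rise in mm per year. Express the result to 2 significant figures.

≈ 1.0 mm/yr

ρ_w = 998.3 kg m⁻³. Annual water volume added = 356 Gt / ρ_w = 3.560×10^14 kg / 998.3 kg m⁻³ = 3.566×10^11 m³.
Δh per year = 3.566×10^11 / 3.54×10^14 = 1.01×10^-3 m = 1.0 mm.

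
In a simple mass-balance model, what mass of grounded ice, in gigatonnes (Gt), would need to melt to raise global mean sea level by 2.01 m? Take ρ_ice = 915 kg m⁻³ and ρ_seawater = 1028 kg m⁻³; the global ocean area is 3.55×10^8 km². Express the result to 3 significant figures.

Required water volume = Δh × A = 2.01 m × 3.55×10^14 m² = 7.135×10^14 m³.
ρ_w = 1028 kg m⁻³, so the mass of water = 7.135×10^14 m³ × 1028 kg m⁻³ = 7.335×10^17 kg = 7.34×10^5 Gt (and the same mass of ice, by conservation).

≈ 7.34×10^5 Gt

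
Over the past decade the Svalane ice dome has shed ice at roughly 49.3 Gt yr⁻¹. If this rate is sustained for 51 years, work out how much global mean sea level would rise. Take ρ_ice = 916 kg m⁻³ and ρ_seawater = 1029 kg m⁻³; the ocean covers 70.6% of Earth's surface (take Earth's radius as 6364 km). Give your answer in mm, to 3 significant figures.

≈ 6.80 mm

Total mass lost = 49.3 Gt/yr × 51 yr = 2514 Gt = 2.514×10^15 kg.
ρ_w = 1029 kg m⁻³, so water volume = 2.514×10^15 / 1029 = 2.443×10^12 m³.
Δh = 2.443×10^12 / 3.59×10^14 = 6.80×10^-3 m = 6.80 mm.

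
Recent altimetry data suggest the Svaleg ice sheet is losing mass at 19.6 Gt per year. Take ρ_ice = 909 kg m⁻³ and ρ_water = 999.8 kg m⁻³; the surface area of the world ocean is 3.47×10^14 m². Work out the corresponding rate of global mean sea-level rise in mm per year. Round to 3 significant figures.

ρ_w = 999.8 kg m⁻³. Annual water volume added = 19.6 Gt / ρ_w = 1.960×10^13 kg / 999.8 kg m⁻³ = 1.960×10^10 m³.
Δh per year = 1.960×10^10 / 3.47×10^14 = 5.65×10^-5 m = 0.0565 mm.

≈ 0.0565 mm/yr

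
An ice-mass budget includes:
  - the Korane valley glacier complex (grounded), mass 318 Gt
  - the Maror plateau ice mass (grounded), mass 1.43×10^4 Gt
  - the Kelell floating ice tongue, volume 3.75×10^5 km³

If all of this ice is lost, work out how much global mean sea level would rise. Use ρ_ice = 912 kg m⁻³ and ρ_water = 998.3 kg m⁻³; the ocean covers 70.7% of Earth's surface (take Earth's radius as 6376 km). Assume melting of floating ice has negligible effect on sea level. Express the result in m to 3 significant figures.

≈ 0.0405 m

Korane: 318 Gt = 3.180×10^14 kg; dividing by ρ_w = 998.3 kg m⁻³ gives 3.185×10^11 m³ of water.
Maror: 1.43×10^4 Gt = 1.430×10^16 kg; dividing by ρ_w = 998.3 kg m⁻³ gives 1.432×10^13 m³ of water.
The Kelell floating ice tongue is floating and already displaces its own weight of water, so its melt adds essentially nothing to sea level.
Total added water ≈ 1.464×10^13 m³ over 3.61×10^14 m² → Δh = 0.0405 m.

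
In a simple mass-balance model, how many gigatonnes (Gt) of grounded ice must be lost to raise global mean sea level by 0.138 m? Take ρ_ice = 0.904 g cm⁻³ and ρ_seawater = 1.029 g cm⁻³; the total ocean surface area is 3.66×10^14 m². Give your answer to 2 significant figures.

Required water volume = Δh × A = 0.138 m × 3.66×10^14 m² = 5.051×10^13 m³.
ρ_w = 1.029 g cm⁻³ = 1029 kg m⁻³, so the mass of water = 5.051×10^13 m³ × 1029 kg m⁻³ = 5.197×10^16 kg = 5.2×10^4 Gt (and the same mass of ice, by conservation).

≈ 5.2×10^4 Gt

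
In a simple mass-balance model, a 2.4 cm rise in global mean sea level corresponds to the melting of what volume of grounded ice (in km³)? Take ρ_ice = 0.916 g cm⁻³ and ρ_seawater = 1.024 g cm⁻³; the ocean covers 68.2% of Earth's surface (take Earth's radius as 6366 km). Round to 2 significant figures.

≈ 9300 km³

Required water volume = Δh × A = 0.024 m × 3.47×10^14 m² = 8.336×10^12 m³ = 8336 km³.
Ice volume = water volume × ρ_w/ρ_ice = 8336 × 1024/916 = 9300 km³.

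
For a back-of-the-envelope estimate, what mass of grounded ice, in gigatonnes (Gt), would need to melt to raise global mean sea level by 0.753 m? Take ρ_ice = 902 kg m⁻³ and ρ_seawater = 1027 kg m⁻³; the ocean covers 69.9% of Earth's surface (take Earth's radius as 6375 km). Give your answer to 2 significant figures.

Required water volume = Δh × A = 0.753 m × 3.57×10^14 m² = 2.688×10^14 m³.
ρ_w = 1027 kg m⁻³, so the mass of water = 2.688×10^14 m³ × 1027 kg m⁻³ = 2.761×10^17 kg = 2.8×10^5 Gt (and the same mass of ice, by conservation).

≈ 2.8×10^5 Gt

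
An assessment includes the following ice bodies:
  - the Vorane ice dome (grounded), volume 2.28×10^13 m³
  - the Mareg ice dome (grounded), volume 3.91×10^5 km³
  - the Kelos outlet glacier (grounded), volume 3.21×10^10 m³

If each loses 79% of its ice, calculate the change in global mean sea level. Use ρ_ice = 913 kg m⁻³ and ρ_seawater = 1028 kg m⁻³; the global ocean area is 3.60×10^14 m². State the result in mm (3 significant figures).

≈ 807 mm

Vorane: 0.79 × 2.28×10^13 m³ × (913/1028) = 1.600×10^13 m³ of water.
Mareg: 0.79 × 3.91×10^5 km³ × (913/1028) = 2.743×10^5 km³ of water.
Kelos: 0.79 × 3.21×10^10 m³ × (913/1028) = 2.252×10^10 m³ of water.
Total added water ≈ 2.904×10^14 m³ over 3.60×10^14 m² → Δh = 0.807 m = 807 mm.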